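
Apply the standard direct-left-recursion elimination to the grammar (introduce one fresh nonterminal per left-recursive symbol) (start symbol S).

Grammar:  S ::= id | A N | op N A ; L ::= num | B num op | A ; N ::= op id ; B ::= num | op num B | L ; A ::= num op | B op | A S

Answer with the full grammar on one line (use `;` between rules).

S ::= id | A N | op N A; L ::= num | B num op | A; N ::= op id; B ::= num | op num B | L; A ::= num op A' | B op A'; A' ::= S A' | epsilon

Left recursion appears on A.
For A: α = {S}, β = {num op, B op}. Rewrite as A → β A' and A' → α A' | ε.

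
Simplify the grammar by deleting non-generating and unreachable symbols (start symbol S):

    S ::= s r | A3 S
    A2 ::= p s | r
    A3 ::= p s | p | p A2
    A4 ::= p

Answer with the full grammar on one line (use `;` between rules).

S ::= s r | A3 S; A2 ::= p s | r; A3 ::= p s | p | p A2

Generating nonterminals: {A2, A3, A4, S}.
Reachable from S after that: {A2, A3, S}.
Removed useless symbols: {A4} and every production mentioning them.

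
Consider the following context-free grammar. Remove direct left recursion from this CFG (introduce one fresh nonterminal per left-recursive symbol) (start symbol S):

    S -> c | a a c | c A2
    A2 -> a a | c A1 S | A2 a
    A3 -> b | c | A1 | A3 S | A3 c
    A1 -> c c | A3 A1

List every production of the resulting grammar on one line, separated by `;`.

S -> c | a a c | c A2; A2 -> a a A2' | c A1 S A2'; A3 -> b A3' | c A3' | A1 A3'; A1 -> c c | A3 A1; A2' -> a A2' | ε; A3' -> S A3' | c A3' | ε

Directly left-recursive nonterminals: A2, A3.
For A2: α = {a}, β = {a a, c A1 S}. Rewrite as A2 → β A2' and A2' → α A2' | ε.
For A3: α = {S, c}, β = {b, c, A1}. Rewrite as A3 → β A3' and A3' → α A3' | ε.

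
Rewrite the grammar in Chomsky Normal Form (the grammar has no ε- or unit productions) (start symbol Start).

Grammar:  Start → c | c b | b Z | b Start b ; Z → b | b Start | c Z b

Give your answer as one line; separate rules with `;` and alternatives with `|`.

Start → c | X1 X2 | X2 Z | X2 Y1; Z → b | X2 Start | X1 Y2; X1 → c; X2 → b; Y1 → Start X2; Y2 → Z X2

Introduce a nonterminal for each terminal appearing in a rule of length ≥ 2: X1 → c, X2 → b.
Binarize each right-hand side of length ≥ 3 by chaining fresh nonterminals (Y1, Y2, …): affected rules were Start → X2 Start X2; Z → X1 Z X2.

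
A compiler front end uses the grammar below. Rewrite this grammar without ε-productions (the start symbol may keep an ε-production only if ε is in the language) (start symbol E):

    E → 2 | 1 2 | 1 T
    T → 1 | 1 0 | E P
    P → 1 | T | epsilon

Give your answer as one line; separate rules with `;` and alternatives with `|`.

E → 2 | 1 2 | 1 T; T → 1 | 1 0 | E P | E; P → 1 | T

Nullable set = {P}.
ε ∉ L(G), so no ε-production is kept.
For each production, add variants omitting each subset of nullable occurrences: T → E P gives E P | E.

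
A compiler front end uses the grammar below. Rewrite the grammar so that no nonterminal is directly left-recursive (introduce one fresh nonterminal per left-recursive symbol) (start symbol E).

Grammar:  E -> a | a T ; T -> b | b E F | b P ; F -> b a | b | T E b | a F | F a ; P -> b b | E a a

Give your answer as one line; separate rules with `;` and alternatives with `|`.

Left recursion appears on F.
For F: α = {a}, β = {b a, b, T E b, a F}. Rewrite as F → β F' and F' → α F' | ε.

E -> a | a T; T -> b | b E F | b P; F -> b a F' | b F' | T E b F' | a F F'; P -> b b | E a a; F' -> a F' | eps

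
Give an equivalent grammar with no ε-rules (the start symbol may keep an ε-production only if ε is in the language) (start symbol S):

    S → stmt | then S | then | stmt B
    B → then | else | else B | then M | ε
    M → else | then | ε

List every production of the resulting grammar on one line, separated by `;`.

The nullable symbols are {B, M}.
ε ∉ L(G), so no ε-production is kept.

S → stmt | then S | then | stmt B; B → then | else | else B | then M; M → else | then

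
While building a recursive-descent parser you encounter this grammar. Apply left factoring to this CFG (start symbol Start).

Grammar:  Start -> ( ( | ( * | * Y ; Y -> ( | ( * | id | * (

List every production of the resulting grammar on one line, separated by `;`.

Start has alternatives sharing prefix '(': factor to Start → ( Start1 with Start1 → ( | *.
Y has alternatives sharing prefix '(': factor to Y → ( Y1 with Y1 → ε | *.

Start -> * Y | ( Start1; Y -> id | * ( | ( Y1; Start1 -> ( | *; Y1 -> ε | *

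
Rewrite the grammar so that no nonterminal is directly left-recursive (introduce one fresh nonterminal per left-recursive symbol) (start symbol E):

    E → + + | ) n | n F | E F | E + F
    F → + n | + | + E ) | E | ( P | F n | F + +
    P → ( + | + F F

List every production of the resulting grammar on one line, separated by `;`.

Left recursion appears on E, F.
For E: α = {F, + F}, β = {+ +, ) n, n F}. Rewrite as E → β E' and E' → α E' | ε.
For F: α = {n, + +}, β = {+ n, +, + E ), E, ( P}. Rewrite as F → β F' and F' → α F' | ε.

E → + + E' | ) n E' | n F E'; F → + n F' | + F' | + E ) F' | E F' | ( P F'; P → ( + | + F F; E' → F E' | + F E' | ε; F' → n F' | + + F' | ε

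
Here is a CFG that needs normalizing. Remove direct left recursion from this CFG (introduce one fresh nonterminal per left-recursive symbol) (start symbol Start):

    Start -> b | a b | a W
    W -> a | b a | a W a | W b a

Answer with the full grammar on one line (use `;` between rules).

Start -> b | a b | a W; W -> a W1 | b a W1 | a W a W1; W1 -> b a W1 | ε

Directly left-recursive nonterminal: W.
For W: α = {b a}, β = {a, b a, a W a}. Rewrite as W → β W1 and W1 → α W1 | ε.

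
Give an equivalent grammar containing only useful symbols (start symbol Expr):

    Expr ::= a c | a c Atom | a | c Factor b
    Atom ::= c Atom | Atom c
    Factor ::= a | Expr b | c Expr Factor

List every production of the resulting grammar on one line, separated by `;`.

Expr ::= a c | a | c Factor b; Factor ::= a | Expr b | c Expr Factor

Generating nonterminals: {Expr, Factor}.
Reachable from Expr after that: {Expr, Factor}.
Removed useless symbols: {Atom} and every production mentioning them.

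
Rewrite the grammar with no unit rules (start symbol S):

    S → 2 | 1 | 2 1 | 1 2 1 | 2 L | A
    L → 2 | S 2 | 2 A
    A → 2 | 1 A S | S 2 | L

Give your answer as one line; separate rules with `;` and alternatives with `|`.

S → 2 | S 2 | 2 A | 1 | 2 1 | 1 2 1 | 2 L | 1 A S; L → 2 | S 2 | 2 A; A → 2 | S 2 | 2 A | 1 A S

Unit pairs: A ⇒* {L}; S ⇒* {A, L}.
Replace each nonterminal's rules with the union of the non-unit rules of every nonterminal it unit-derives.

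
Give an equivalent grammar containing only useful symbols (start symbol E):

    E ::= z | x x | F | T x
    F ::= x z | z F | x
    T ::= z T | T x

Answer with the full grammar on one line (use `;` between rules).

E ::= z | x x | F; F ::= x z | z F | x

Generating nonterminals: {E, F}.
Reachable from E after that: {E, F}.
Removed useless symbols: {T} and every production mentioning them.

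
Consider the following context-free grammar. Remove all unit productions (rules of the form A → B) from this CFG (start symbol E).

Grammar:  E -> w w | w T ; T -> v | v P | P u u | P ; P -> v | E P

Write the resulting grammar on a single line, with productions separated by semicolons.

Unit pairs: T ⇒* {P}.
For each unit pair (A, B), copy every non-unit production of B to A, then drop all unit productions.

E -> w w | w T; T -> v | E P | v P | P u u; P -> v | E P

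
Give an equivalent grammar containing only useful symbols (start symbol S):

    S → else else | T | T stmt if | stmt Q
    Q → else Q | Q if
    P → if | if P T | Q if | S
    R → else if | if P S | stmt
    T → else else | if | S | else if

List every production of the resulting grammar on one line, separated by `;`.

Generating nonterminals: {P, R, S, T}.
Reachable from S after that: {S, T}.
Removed useless symbols: {P, Q, R} and every production mentioning them.

S → else else | T | T stmt if; T → else else | if | S | else if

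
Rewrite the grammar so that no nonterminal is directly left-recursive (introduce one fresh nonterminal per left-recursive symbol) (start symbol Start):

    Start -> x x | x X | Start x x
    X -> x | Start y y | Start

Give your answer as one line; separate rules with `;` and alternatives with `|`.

Start -> x x Start1 | x X Start1; X -> x | Start y y | Start; Start1 -> x x Start1 | epsilon

Left recursion appears on Start.
For Start: α = {x x}, β = {x x, x X}. Rewrite as Start → β Start1 and Start1 → α Start1 | ε.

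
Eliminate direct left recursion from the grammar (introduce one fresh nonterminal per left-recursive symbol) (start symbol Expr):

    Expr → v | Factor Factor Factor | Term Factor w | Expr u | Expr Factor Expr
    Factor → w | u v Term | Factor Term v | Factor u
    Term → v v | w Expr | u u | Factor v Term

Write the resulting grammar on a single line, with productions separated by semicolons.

Left recursion appears on Expr, Factor.
For Expr: α = {u, Factor Expr}, β = {v, Factor Factor Factor, Term Factor w}. Rewrite as Expr → β Expr1 and Expr1 → α Expr1 | ε.
For Factor: α = {Term v, u}, β = {w, u v Term}. Rewrite as Factor → β Factor1 and Factor1 → α Factor1 | ε.

Expr → v Expr1 | Factor Factor Factor Expr1 | Term Factor w Expr1; Factor → w Factor1 | u v Term Factor1; Term → v v | w Expr | u u | Factor v Term; Expr1 → u Expr1 | Factor Expr Expr1 | ε; Factor1 → Term v Factor1 | u Factor1 | ε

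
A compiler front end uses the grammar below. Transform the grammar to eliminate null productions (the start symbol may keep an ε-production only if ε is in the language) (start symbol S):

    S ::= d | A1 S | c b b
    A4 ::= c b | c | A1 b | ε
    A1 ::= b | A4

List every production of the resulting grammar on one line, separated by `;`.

S ::= d | A1 S | c b b; A4 ::= c b | c | A1 b | b; A1 ::= b | A4

The nullable symbols are {A1, A4}.
ε ∉ L(G), so no ε-production is kept.
Expand every rule over subsets of its nullable positions: A4 → A1 b gives A1 b | b.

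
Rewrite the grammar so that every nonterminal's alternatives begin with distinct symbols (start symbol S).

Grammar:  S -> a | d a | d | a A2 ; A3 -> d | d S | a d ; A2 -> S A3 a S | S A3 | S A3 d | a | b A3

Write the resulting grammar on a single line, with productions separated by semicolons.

S has alternatives sharing prefix 'a': factor to S → a S' with S' → ε | A2.
S has alternatives sharing prefix 'd': factor to S → d S'' with S'' → a | ε.
A3 has alternatives sharing prefix 'd': factor to A3 → d A3' with A3' → ε | S.
A2 has alternatives sharing prefix 'S A3': factor to A2 → S A3 A2' with A2' → a S | ε | d.

S -> a S' | d S''; A3 -> a d | d A3'; A2 -> a | b A3 | S A3 A2'; S' -> ε | A2; S'' -> a | ε; A3' -> ε | S; A2' -> a S | ε | d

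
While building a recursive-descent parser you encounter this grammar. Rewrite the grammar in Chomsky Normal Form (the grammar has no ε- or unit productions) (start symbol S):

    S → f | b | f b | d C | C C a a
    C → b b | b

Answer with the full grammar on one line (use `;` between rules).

Introduce a nonterminal for each terminal appearing in a rule of length ≥ 2: X1 → f, X2 → b, X3 → d, X4 → a.
Binarize each right-hand side of length ≥ 3 by chaining fresh nonterminals (Y1, Y2, …): affected rules were S → C C X4 X4.

S → f | b | X1 X2 | X3 C | C Y1; C → X2 X2 | b; X1 → f; X2 → b; X3 → d; X4 → a; Y1 → C Y2; Y2 → X4 X4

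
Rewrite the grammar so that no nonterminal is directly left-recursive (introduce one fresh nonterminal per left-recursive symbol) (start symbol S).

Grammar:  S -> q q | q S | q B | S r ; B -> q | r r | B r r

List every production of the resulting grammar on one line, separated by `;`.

Directly left-recursive nonterminals: S, B.
For S: α = {r}, β = {q q, q S, q B}. Rewrite as S → β S' and S' → α S' | ε.
For B: α = {r r}, β = {q, r r}. Rewrite as B → β B' and B' → α B' | ε.

S -> q q S' | q S S' | q B S'; B -> q B' | r r B'; S' -> r S' | ε; B' -> r r B' | ε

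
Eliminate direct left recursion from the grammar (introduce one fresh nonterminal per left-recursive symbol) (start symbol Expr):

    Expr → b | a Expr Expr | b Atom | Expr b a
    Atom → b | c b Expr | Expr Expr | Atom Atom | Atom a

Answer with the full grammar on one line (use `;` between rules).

Expr → b Expr1 | a Expr Expr Expr1 | b Atom Expr1; Atom → b Atom1 | c b Expr Atom1 | Expr Expr Atom1; Expr1 → b a Expr1 | eps; Atom1 → Atom Atom1 | a Atom1 | eps

Left recursion appears on Expr, Atom.
For Expr: α = {b a}, β = {b, a Expr Expr, b Atom}. Rewrite as Expr → β Expr1 and Expr1 → α Expr1 | ε.
For Atom: α = {Atom, a}, β = {b, c b Expr, Expr Expr}. Rewrite as Atom → β Atom1 and Atom1 → α Atom1 | ε.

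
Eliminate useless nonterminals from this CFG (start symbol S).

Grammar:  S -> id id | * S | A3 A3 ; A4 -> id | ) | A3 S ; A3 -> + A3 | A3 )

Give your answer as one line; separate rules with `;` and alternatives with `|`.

Generating nonterminals: {A4, S}.
Reachable from S after that: {S}.
Removed useless symbols: {A3, A4} and every production mentioning them.

S -> id id | * S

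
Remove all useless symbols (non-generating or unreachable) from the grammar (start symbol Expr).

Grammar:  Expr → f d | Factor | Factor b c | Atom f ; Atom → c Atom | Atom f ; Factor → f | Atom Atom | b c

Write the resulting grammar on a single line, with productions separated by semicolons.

Generating nonterminals: {Expr, Factor}.
Reachable from Expr after that: {Expr, Factor}.
Removed useless symbols: {Atom} and every production mentioning them.

Expr → f d | Factor | Factor b c; Factor → f | b c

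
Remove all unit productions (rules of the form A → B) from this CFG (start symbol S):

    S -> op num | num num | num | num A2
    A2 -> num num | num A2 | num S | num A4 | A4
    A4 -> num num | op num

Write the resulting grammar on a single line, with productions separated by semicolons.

Unit pairs: A2 ⇒* {A4}.
Replace each nonterminal's rules with the union of the non-unit rules of every nonterminal it unit-derives.

S -> op num | num num | num | num A2; A2 -> num num | op num | num A2 | num S | num A4; A4 -> num num | op num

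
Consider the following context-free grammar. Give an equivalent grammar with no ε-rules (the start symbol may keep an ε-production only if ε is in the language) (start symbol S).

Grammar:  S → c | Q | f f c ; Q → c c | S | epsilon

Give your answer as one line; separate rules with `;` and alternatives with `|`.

Nullable set = {Q, S}.
ε ∈ L(G) since S is nullable, so keep S → ε.

S → c | Q | f f c | ε; Q → c c | S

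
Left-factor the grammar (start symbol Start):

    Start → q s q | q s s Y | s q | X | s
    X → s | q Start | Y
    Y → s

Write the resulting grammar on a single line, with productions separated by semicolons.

Start → X | q s Start1 | s Start2; X → s | q Start | Y; Y → s; Start1 → q | s Y; Start2 → q | ε

Start has alternatives sharing prefix 'q s': factor to Start → q s Start1 with Start1 → q | s Y.
Start has alternatives sharing prefix 's': factor to Start → s Start2 with Start2 → q | ε.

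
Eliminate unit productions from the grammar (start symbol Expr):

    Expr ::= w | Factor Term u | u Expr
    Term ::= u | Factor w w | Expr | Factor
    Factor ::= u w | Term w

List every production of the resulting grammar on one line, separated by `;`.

Expr ::= w | Factor Term u | u Expr; Term ::= u | Factor w w | u w | Term w | w | Factor Term u | u Expr; Factor ::= u w | Term w

Unit pairs: Term ⇒* {Expr, Factor}.
Replace each nonterminal's rules with the union of the non-unit rules of every nonterminal it unit-derives.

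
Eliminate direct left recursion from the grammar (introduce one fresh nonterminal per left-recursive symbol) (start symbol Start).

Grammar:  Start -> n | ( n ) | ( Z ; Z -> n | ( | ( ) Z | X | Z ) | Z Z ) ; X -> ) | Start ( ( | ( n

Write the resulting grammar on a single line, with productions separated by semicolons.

Left recursion appears on Z.
For Z: α = {), Z )}, β = {n, (, ( ) Z, X}. Rewrite as Z → β Z1 and Z1 → α Z1 | ε.

Start -> n | ( n ) | ( Z; Z -> n Z1 | ( Z1 | ( ) Z Z1 | X Z1; X -> ) | Start ( ( | ( n; Z1 -> ) Z1 | Z ) Z1 | ε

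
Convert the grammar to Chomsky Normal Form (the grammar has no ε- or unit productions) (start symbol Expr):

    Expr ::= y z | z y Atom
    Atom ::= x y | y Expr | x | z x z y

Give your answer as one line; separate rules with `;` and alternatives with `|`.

Expr ::= X1 X2 | X2 Y1; Atom ::= X3 X1 | X1 Expr | x | X2 Y2; X1 ::= y; X2 ::= z; X3 ::= x; Y1 ::= X1 Atom; Y2 ::= X3 Y3; Y3 ::= X2 X1

Introduce a nonterminal for each terminal appearing in a rule of length ≥ 2: X1 → y, X2 → z, X3 → x.
Binarize each right-hand side of length ≥ 3 by chaining fresh nonterminals (Y1, Y2, …): affected rules were Expr → X2 X1 Atom; Atom → X2 X3 X2 X1.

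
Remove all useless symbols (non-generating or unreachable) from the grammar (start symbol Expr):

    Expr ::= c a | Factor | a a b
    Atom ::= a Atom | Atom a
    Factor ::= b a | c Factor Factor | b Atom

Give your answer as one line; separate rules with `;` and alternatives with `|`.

Expr ::= c a | Factor | a a b; Factor ::= b a | c Factor Factor

Generating nonterminals: {Expr, Factor}.
Reachable from Expr after that: {Expr, Factor}.
Removed useless symbols: {Atom} and every production mentioning them.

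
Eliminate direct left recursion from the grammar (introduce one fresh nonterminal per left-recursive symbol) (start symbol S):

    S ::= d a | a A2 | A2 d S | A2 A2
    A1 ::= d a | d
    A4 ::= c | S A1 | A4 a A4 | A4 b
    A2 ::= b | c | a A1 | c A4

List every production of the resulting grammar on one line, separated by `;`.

A4 is directly left-recursive.
For A4: α = {a A4, b}, β = {c, S A1}. Rewrite as A4 → β A4' and A4' → α A4' | ε.

S ::= d a | a A2 | A2 d S | A2 A2; A1 ::= d a | d; A4 ::= c A4' | S A1 A4'; A2 ::= b | c | a A1 | c A4; A4' ::= a A4 A4' | b A4' | ε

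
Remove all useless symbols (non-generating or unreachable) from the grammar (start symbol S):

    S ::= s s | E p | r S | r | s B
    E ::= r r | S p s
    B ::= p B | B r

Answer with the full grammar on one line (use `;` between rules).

S ::= s s | E p | r S | r; E ::= r r | S p s

Generating nonterminals: {E, S}.
Reachable from S after that: {E, S}.
Removed useless symbols: {B} and every production mentioning them.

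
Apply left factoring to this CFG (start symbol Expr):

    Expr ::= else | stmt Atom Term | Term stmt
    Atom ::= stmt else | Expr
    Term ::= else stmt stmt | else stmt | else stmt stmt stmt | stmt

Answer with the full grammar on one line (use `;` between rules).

Expr ::= else | stmt Atom Term | Term stmt; Atom ::= stmt else | Expr; Term ::= stmt | else stmt Term1; Term1 ::= ε | stmt Term11; Term11 ::= ε | stmt

Term has alternatives sharing prefix 'else stmt': factor to Term → else stmt Term1 with Term1 → stmt | ε | stmt stmt.
Term1 has alternatives sharing prefix 'stmt': factor to Term1 → stmt Term11 with Term11 → ε | stmt.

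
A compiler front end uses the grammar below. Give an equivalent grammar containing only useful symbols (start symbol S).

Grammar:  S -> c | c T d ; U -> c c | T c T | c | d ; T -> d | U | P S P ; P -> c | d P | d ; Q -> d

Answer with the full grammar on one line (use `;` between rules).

S -> c | c T d; U -> c c | T c T | c | d; T -> d | U | P S P; P -> c | d P | d

Generating nonterminals: {P, Q, S, T, U}.
Reachable from S after that: {P, S, T, U}.
Removed useless symbols: {Q} and every production mentioning them.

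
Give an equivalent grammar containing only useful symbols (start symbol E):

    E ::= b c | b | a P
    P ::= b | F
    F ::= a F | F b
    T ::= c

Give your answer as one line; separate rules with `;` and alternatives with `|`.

Generating nonterminals: {E, P, T}.
Reachable from E after that: {E, P}.
Removed useless symbols: {F, T} and every production mentioning them.

E ::= b c | b | a P; P ::= b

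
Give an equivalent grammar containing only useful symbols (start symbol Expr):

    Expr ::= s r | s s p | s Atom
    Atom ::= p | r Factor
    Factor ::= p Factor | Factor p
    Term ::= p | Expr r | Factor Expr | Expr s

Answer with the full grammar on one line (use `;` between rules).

Expr ::= s r | s s p | s Atom; Atom ::= p

Generating nonterminals: {Atom, Expr, Term}.
Reachable from Expr after that: {Atom, Expr}.
Removed useless symbols: {Factor, Term} and every production mentioning them.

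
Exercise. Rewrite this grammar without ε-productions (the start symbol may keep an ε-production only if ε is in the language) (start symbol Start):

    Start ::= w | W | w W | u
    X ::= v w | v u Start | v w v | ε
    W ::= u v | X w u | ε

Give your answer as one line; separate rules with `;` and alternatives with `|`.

Start ::= w | W | w W | u | ε; X ::= v w | v u Start | v u | v w v; W ::= u v | X w u | w u

Nullable nonterminals: {Start, W, X}.
ε ∈ L(G) since Start is nullable, so keep Start → ε.
For each production, add variants omitting each subset of nullable occurrences: X → v u Start gives v u Start | v u. W → X w u gives X w u | w u.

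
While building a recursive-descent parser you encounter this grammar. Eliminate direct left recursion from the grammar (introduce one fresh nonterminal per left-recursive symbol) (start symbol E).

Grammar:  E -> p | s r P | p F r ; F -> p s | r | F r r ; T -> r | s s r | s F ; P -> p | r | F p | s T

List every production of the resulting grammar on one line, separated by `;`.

E -> p | s r P | p F r; F -> p s F' | r F'; T -> r | s s r | s F; P -> p | r | F p | s T; F' -> r r F' | ε

Directly left-recursive nonterminal: F.
For F: α = {r r}, β = {p s, r}. Rewrite as F → β F' and F' → α F' | ε.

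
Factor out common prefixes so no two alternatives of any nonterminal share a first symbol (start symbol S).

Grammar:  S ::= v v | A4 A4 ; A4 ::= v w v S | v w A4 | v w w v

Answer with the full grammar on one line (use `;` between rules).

A4 has alternatives sharing prefix 'v w': factor to A4 → v w A4' with A4' → v S | A4 | w v.

S ::= v v | A4 A4; A4 ::= v w A4'; A4' ::= v S | A4 | w v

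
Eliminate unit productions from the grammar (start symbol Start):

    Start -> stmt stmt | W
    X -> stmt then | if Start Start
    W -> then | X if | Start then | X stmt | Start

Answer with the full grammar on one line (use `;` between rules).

Start -> stmt stmt | then | X if | Start then | X stmt; X -> stmt then | if Start Start; W -> stmt stmt | then | X if | Start then | X stmt

Unit pairs: Start ⇒* {W}; W ⇒* {Start}.
For every A with A ⇒* B via unit rules, add B's non-unit alternatives to A; then delete every rule of the form X → Y.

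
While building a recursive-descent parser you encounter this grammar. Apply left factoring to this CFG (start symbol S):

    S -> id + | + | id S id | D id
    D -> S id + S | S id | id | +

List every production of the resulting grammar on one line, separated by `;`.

S has alternatives sharing prefix 'id': factor to S → id S' with S' → + | S id.
D has alternatives sharing prefix 'S id': factor to D → S id D' with D' → + S | ε.

S -> + | D id | id S'; D -> id | + | S id D'; S' -> + | S id; D' -> + S | ε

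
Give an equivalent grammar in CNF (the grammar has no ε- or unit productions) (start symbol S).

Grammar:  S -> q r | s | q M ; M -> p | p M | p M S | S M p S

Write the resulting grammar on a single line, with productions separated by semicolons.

S -> X1 X2 | s | X1 M; M -> p | X3 M | X3 Y1 | S Y2; X1 -> q; X2 -> r; X3 -> p; Y1 -> M S; Y2 -> M Y3; Y3 -> X3 S

Introduce a nonterminal for each terminal appearing in a rule of length ≥ 2: X1 → q, X2 → r, X3 → p.
Binarize each right-hand side of length ≥ 3 by chaining fresh nonterminals (Y1, Y2, …): affected rules were M → X3 M S; M → S M X3 S.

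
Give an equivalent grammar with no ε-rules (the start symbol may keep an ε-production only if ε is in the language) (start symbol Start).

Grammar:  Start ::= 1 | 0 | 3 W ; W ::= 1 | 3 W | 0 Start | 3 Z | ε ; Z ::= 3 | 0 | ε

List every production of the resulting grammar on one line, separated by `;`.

Nullable set = {W, Z}.
ε ∉ L(G), so no ε-production is kept.
Add the nullable-subset variants: Start → 3 W gives 3 W | 3. W → 3 W gives 3 W | 3.

Start ::= 1 | 0 | 3 W | 3; W ::= 1 | 3 W | 3 | 0 Start | 3 Z; Z ::= 3 | 0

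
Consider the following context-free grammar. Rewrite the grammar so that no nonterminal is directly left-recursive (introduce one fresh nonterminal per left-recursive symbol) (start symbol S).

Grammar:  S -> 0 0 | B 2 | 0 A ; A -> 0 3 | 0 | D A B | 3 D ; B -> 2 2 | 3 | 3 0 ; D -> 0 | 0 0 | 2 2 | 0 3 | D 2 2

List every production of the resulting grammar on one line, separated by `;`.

Left recursion appears on D.
For D: α = {2 2}, β = {0, 0 0, 2 2, 0 3}. Rewrite as D → β D' and D' → α D' | ε.

S -> 0 0 | B 2 | 0 A; A -> 0 3 | 0 | D A B | 3 D; B -> 2 2 | 3 | 3 0; D -> 0 D' | 0 0 D' | 2 2 D' | 0 3 D'; D' -> 2 2 D' | eps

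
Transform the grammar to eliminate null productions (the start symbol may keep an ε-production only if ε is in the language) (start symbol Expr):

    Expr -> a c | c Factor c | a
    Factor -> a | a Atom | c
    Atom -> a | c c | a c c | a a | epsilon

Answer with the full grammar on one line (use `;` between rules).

Expr -> a c | c Factor c | a; Factor -> a | a Atom | c; Atom -> a | c c | a c c | a a

Nullable nonterminals: {Atom}.
ε ∉ L(G), so no ε-production is kept.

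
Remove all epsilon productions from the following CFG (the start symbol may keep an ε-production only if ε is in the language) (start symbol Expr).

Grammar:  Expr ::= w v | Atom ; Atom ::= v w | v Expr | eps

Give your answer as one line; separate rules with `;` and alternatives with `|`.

Expr ::= w v | Atom | eps; Atom ::= v w | v Expr | v

The nullable symbols are {Atom, Expr}.
ε ∈ L(G) since Expr is nullable, so keep Expr → ε.
Expand every rule over subsets of its nullable positions: Atom → v Expr gives v Expr | v.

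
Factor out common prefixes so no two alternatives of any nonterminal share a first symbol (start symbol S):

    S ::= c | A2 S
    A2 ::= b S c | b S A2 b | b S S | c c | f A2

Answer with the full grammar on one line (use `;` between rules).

S ::= c | A2 S; A2 ::= c c | f A2 | b S A2'; A2' ::= c | A2 b | S

A2 has alternatives sharing prefix 'b S': factor to A2 → b S A2' with A2' → c | A2 b | S.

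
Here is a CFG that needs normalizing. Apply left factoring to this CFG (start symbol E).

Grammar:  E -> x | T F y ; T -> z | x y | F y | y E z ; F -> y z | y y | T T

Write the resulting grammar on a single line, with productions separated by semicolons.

E -> x | T F y; T -> z | x y | F y | y E z; F -> T T | y F'; F' -> z | y

F has alternatives sharing prefix 'y': factor to F → y F' with F' → z | y.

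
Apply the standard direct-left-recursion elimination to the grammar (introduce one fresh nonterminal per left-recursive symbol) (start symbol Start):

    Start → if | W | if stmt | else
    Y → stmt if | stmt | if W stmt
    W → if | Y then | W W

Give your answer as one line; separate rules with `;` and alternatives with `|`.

Start → if | W | if stmt | else; Y → stmt if | stmt | if W stmt; W → if W1 | Y then W1; W1 → W W1 | ε

Left recursion appears on W.
For W: α = {W}, β = {if, Y then}. Rewrite as W → β W1 and W1 → α W1 | ε.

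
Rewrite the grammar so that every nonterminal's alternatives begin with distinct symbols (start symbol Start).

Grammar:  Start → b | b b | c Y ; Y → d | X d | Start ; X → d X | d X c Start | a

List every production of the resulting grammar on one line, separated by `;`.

Start has alternatives sharing prefix 'b': factor to Start → b Start1 with Start1 → ε | b.
X has alternatives sharing prefix 'd X': factor to X → d X X1 with X1 → ε | c Start.

Start → c Y | b Start1; Y → d | X d | Start; X → a | d X X1; Start1 → eps | b; X1 → eps | c Start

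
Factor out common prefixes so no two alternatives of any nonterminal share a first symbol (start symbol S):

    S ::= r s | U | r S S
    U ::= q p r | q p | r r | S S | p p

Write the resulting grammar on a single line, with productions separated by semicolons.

S has alternatives sharing prefix 'r': factor to S → r S' with S' → s | S S.
U has alternatives sharing prefix 'q p': factor to U → q p U' with U' → r | ε.

S ::= U | r S'; U ::= r r | S S | p p | q p U'; S' ::= s | S S; U' ::= r | ε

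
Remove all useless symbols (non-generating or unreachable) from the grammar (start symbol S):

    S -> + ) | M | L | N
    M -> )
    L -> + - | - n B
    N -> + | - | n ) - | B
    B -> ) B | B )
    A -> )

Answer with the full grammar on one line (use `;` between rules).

Generating nonterminals: {A, L, M, N, S}.
Reachable from S after that: {L, M, N, S}.
Removed useless symbols: {A, B} and every production mentioning them.

S -> + ) | M | L | N; M -> ); L -> + -; N -> + | - | n ) -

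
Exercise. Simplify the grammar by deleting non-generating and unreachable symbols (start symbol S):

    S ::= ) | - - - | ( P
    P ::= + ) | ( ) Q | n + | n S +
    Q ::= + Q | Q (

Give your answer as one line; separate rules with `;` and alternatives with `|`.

Generating nonterminals: {P, S}.
Reachable from S after that: {P, S}.
Removed useless symbols: {Q} and every production mentioning them.

S ::= ) | - - - | ( P; P ::= + ) | n + | n S +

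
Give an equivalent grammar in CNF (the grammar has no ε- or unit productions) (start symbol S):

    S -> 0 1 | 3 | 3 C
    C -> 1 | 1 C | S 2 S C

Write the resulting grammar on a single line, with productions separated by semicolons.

Introduce a nonterminal for each terminal appearing in a rule of length ≥ 2: X1 → 0, X2 → 1, X3 → 3, X4 → 2.
Binarize each right-hand side of length ≥ 3 by chaining fresh nonterminals (Y1, Y2, …): affected rules were C → S X4 S C.

S -> X1 X2 | 3 | X3 C; C -> 1 | X2 C | S Y1; X1 -> 0; X2 -> 1; X3 -> 3; X4 -> 2; Y1 -> X4 Y2; Y2 -> S C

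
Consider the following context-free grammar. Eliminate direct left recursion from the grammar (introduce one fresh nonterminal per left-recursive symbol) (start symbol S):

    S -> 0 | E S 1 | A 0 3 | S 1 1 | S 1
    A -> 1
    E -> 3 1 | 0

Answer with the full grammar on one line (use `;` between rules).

S -> 0 S' | E S 1 S' | A 0 3 S'; A -> 1; E -> 3 1 | 0; S' -> 1 1 S' | 1 S' | ε

Left recursion appears on S.
For S: α = {1 1, 1}, β = {0, E S 1, A 0 3}. Rewrite as S → β S' and S' → α S' | ε.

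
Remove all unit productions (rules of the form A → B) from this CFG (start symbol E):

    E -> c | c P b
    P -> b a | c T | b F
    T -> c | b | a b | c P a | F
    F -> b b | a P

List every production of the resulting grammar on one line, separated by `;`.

E -> c | c P b; P -> b a | c T | b F; T -> b b | a P | c | b | a b | c P a; F -> b b | a P

Unit pairs: T ⇒* {F}.
For every A with A ⇒* B via unit rules, add B's non-unit alternatives to A; then delete every rule of the form X → Y.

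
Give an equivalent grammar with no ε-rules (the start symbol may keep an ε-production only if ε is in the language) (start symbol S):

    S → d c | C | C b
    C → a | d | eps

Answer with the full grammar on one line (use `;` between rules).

Nullable set = {C, S}.
ε ∈ L(G) since S is nullable, so keep S → ε.
Add the nullable-subset variants: S → C b gives C b | b.

S → d c | C | C b | b | eps; C → a | d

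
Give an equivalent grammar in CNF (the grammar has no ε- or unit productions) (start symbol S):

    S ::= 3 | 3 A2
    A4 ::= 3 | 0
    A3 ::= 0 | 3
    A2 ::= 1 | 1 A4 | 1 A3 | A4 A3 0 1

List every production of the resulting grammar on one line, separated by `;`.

Introduce a nonterminal for each terminal appearing in a rule of length ≥ 2: X1 → 3, X2 → 1, X3 → 0.
Binarize each right-hand side of length ≥ 3 by chaining fresh nonterminals (Y1, Y2, …): affected rules were A2 → A4 A3 X3 X2.

S ::= 3 | X1 A2; A4 ::= 3 | 0; A3 ::= 0 | 3; A2 ::= 1 | X2 A4 | X2 A3 | A4 Y1; X1 ::= 3; X2 ::= 1; X3 ::= 0; Y1 ::= A3 Y2; Y2 ::= X3 X2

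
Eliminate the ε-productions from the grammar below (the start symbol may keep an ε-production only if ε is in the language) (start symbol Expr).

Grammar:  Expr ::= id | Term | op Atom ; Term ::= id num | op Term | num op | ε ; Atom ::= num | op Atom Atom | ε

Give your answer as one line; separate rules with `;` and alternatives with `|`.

Nullable set = {Atom, Expr, Term}.
ε ∈ L(G) since Expr is nullable, so keep Expr → ε.
Expand every rule over subsets of its nullable positions: Expr → op Atom gives op Atom | op. Term → op Term gives op Term | op. Atom → op Atom Atom gives op Atom Atom | op Atom | op.

Expr ::= id | Term | op Atom | op | ε; Term ::= id num | op Term | op | num op; Atom ::= num | op Atom Atom | op Atom | op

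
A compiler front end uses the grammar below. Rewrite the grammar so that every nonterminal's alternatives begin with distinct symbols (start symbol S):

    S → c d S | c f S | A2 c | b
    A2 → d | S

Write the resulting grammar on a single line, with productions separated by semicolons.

S has alternatives sharing prefix 'c': factor to S → c S' with S' → d S | f S.

S → A2 c | b | c S'; A2 → d | S; S' → d S | f S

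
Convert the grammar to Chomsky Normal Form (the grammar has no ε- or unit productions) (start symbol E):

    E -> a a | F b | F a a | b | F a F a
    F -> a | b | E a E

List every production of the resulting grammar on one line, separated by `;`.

E -> X1 X1 | F X2 | F Y1 | b | F Y2; F -> a | b | E Y4; X1 -> a; X2 -> b; Y1 -> X1 X1; Y2 -> X1 Y3; Y3 -> F X1; Y4 -> X1 E

Introduce a nonterminal for each terminal appearing in a rule of length ≥ 2: X1 → a, X2 → b.
Binarize each right-hand side of length ≥ 3 by chaining fresh nonterminals (Y1, Y2, …): affected rules were E → F X1 X1; E → F X1 F X1; F → E X1 E.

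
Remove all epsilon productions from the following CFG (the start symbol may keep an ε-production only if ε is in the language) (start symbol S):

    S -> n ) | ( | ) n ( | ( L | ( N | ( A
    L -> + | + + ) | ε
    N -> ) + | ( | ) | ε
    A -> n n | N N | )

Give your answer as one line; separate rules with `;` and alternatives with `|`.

Nullable nonterminals: {A, L, N}.
ε ∉ L(G), so no ε-production is kept.
Expand every rule over subsets of its nullable positions: A → N N gives N N | N.

S -> n ) | ( | ) n ( | ( L | ( N | ( A; L -> + | + + ); N -> ) + | ( | ); A -> n n | N N | N | )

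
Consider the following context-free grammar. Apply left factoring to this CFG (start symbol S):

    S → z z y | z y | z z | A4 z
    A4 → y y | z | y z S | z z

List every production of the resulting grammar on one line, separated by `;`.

S has alternatives sharing prefix 'z': factor to S → z S' with S' → z y | y | z.
A4 has alternatives sharing prefix 'y': factor to A4 → y A4' with A4' → y | z S.
A4 has alternatives sharing prefix 'z': factor to A4 → z A4'' with A4'' → ε | z.
S' has alternatives sharing prefix 'z': factor to S' → z S'' with S'' → y | ε.

S → A4 z | z S'; A4 → y A4' | z A4''; S' → y | z S''; A4' → y | z S; A4'' → ε | z; S'' → y | ε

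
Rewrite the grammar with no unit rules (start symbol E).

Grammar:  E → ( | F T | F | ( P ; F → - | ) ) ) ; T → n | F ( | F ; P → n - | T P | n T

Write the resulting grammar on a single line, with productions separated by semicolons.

Unit pairs: E ⇒* {F}; T ⇒* {F}.
For every A with A ⇒* B via unit rules, add B's non-unit alternatives to A; then delete every rule of the form X → Y.

E → ( | F T | ( P | - | ) ) ); F → - | ) ) ); T → - | ) ) ) | n | F (; P → n - | T P | n T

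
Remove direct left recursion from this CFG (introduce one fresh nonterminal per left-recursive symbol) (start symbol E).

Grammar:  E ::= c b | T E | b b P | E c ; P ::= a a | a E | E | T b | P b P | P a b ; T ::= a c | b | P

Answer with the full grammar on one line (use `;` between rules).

Left recursion appears on E, P.
For E: α = {c}, β = {c b, T E, b b P}. Rewrite as E → β E' and E' → α E' | ε.
For P: α = {b P, a b}, β = {a a, a E, E, T b}. Rewrite as P → β P' and P' → α P' | ε.

E ::= c b E' | T E E' | b b P E'; P ::= a a P' | a E P' | E P' | T b P'; T ::= a c | b | P; E' ::= c E' | ε; P' ::= b P P' | a b P' | ε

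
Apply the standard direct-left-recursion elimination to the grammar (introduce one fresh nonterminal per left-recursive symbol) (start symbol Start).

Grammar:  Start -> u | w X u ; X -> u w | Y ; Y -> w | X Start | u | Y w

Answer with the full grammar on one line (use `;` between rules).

Y is directly left-recursive.
For Y: α = {w}, β = {w, X Start, u}. Rewrite as Y → β Y1 and Y1 → α Y1 | ε.

Start -> u | w X u; X -> u w | Y; Y -> w Y1 | X Start Y1 | u Y1; Y1 -> w Y1 | eps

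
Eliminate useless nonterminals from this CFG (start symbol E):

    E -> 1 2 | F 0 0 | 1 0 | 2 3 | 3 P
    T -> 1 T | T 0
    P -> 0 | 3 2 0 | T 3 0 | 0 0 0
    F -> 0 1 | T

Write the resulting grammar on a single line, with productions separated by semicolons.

E -> 1 2 | F 0 0 | 1 0 | 2 3 | 3 P; P -> 0 | 3 2 0 | 0 0 0; F -> 0 1

Generating nonterminals: {E, F, P}.
Reachable from E after that: {E, F, P}.
Removed useless symbols: {T} and every production mentioning them.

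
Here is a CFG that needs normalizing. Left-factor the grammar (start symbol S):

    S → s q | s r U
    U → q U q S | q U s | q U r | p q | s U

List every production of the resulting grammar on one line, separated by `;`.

S has alternatives sharing prefix 's': factor to S → s S' with S' → q | r U.
U has alternatives sharing prefix 'q U': factor to U → q U U' with U' → q S | s | r.

S → s S'; U → p q | s U | q U U'; S' → q | r U; U' → q S | s | r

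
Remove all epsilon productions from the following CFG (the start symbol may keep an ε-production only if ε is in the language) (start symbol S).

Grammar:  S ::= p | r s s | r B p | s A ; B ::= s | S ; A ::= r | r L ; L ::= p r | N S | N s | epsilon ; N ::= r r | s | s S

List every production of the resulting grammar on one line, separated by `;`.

S ::= p | r s s | r B p | s A; B ::= s | S; A ::= r | r L; L ::= p r | N S | N s; N ::= r r | s | s S

Nullable nonterminals: {L}.
ε ∉ L(G), so no ε-production is kept.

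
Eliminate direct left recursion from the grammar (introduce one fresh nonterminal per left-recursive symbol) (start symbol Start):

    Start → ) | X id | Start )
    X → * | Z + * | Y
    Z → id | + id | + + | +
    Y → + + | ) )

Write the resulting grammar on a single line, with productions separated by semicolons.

Directly left-recursive nonterminal: Start.
For Start: α = {)}, β = {), X id}. Rewrite as Start → β Start1 and Start1 → α Start1 | ε.

Start → ) Start1 | X id Start1; X → * | Z + * | Y; Z → id | + id | + + | +; Y → + + | ) ); Start1 → ) Start1 | ε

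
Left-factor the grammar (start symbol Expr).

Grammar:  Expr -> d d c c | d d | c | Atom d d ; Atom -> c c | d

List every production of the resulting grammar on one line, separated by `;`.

Expr has alternatives sharing prefix 'd d': factor to Expr → d d Expr1 with Expr1 → c c | ε.

Expr -> c | Atom d d | d d Expr1; Atom -> c c | d; Expr1 -> c c | ε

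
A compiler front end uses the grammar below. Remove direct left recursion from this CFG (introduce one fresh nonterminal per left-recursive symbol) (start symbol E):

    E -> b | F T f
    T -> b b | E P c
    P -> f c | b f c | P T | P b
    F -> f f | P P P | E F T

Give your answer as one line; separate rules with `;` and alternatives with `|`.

Directly left-recursive nonterminal: P.
For P: α = {T, b}, β = {f c, b f c}. Rewrite as P → β P' and P' → α P' | ε.

E -> b | F T f; T -> b b | E P c; P -> f c P' | b f c P'; F -> f f | P P P | E F T; P' -> T P' | b P' | epsilon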